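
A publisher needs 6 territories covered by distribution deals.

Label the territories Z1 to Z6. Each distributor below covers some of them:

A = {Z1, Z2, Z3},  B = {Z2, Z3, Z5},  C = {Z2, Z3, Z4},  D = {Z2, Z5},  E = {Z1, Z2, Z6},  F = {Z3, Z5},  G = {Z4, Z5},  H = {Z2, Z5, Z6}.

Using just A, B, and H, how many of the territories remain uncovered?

1

Union of A, B, H = {Z1, Z2, Z3, Z5, Z6}.
Not covered: Z4 — 1 territory.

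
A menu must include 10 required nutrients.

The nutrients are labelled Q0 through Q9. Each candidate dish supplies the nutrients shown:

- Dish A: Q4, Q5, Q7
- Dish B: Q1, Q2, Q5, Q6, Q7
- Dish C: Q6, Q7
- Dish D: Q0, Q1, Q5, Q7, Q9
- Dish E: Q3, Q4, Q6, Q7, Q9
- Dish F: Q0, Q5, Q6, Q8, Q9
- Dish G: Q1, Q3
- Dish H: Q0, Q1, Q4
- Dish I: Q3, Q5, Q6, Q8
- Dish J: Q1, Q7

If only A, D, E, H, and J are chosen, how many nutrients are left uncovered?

Union of A, D, E, H, J = {Q0, Q1, Q3, Q4, Q5, Q6, Q7, Q9}.
Not covered: Q2, Q8 — 2 nutrients.

2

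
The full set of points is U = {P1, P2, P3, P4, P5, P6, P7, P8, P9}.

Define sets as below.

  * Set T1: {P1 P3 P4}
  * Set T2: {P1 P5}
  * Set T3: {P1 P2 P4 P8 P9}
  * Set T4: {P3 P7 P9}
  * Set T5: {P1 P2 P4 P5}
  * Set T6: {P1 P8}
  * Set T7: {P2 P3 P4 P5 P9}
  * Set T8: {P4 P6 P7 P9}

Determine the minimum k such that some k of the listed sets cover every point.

3

T3, T7, and T8 cover everything between them: the union {P1, P2, P3, P4, P5, P6, P7, P8, P9} is all of U.
Only T8 contains P6, so T8 is forced; the remaining 5 points need at least 2 more sets (each remaining set adds at most 3) — so at least 3 sets are needed, and 3 is optimal.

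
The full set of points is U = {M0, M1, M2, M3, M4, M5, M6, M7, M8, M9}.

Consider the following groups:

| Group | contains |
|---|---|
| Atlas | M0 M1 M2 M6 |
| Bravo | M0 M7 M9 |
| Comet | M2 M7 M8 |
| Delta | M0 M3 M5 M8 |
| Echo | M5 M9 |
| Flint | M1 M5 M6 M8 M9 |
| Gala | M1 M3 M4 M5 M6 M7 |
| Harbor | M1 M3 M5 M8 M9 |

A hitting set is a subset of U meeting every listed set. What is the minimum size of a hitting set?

3

The 3 points {M5, M6, M7} hit every group.
No choice of 2 points meets every group, so 3 is the minimum.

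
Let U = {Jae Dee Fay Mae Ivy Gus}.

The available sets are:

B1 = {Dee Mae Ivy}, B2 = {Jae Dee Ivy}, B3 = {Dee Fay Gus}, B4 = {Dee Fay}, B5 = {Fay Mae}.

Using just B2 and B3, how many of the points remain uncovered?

Union of B2, B3 = {Jae, Dee, Fay, Ivy, Gus}.
Not covered: Mae — 1 point.

1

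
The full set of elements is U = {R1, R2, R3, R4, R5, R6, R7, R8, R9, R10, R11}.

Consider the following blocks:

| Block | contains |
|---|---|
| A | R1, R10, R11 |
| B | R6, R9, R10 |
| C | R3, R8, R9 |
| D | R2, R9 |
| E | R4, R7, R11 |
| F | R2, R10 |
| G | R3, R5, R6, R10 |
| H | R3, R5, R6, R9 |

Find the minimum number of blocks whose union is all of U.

5

Take {A, C, E, F, H}. Their union is {R1, R2, R3, R4, R5, R6, R7, R8, R9, R10, R11}, which is all 11 elements.
No 4 of the 8 blocks cover everything (all 70 combinations miss at least one element), so 5 is optimal.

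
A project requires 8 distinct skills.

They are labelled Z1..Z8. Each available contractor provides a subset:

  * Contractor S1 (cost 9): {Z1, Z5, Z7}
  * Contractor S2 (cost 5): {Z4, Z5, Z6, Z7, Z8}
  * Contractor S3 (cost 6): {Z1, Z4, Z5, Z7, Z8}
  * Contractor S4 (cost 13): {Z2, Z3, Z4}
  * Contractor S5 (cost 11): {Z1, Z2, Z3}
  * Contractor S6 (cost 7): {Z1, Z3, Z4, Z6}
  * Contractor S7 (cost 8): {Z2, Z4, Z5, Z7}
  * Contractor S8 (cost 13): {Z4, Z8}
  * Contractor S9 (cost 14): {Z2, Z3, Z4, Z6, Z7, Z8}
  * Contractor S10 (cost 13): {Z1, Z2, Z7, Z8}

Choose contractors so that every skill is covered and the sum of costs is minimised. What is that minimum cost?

16

S2, S5 together cover every skill (S2 ∪ S5 = {Z1, Z2, Z3, Z4, Z5, Z6, Z7, Z8}); total cost 5 + 11 = 16.
The greedy pick S2, S6, S7 costs 20; no covering selection beats 16.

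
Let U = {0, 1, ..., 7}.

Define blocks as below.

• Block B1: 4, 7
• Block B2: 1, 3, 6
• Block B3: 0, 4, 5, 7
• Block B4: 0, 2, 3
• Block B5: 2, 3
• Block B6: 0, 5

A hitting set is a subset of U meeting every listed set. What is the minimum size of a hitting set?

3

Take H = {0, 3, 4}. Each listed block contains at least one of these, so H is a hitting set of size 3.
The blocks B1, B2, B6 are pairwise disjoint, so any hitting set needs a separate point for each — at least 3. Hence 3 is optimal.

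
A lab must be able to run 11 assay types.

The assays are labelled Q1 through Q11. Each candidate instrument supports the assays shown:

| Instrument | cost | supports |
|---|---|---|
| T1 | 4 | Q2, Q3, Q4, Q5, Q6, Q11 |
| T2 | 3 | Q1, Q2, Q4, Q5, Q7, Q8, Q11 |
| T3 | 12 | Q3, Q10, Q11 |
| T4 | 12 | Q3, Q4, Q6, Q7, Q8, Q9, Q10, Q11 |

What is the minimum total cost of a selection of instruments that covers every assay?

15

T2, T4 together cover every assay (T2 ∪ T4 = {Q1, Q2, Q3, Q4, Q5, Q6, Q7, Q8, Q9, Q10, Q11}); total cost 3 + 12 = 15.
The greedy pick T2, T1, T4 costs 19; no covering selection beats 15.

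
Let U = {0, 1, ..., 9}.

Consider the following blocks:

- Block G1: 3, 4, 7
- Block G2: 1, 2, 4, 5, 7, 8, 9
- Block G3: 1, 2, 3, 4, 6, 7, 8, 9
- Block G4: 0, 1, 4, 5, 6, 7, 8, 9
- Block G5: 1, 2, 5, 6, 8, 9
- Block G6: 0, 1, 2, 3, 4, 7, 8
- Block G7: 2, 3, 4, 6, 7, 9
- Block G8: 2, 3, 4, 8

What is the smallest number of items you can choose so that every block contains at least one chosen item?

2

Take H = {4, 6}. Each listed block contains at least one of these, so H is a hitting set of size 2.
The blocks G1, G5 are pairwise disjoint, so any hitting set needs a separate item for each — at least 2. Hence 2 is optimal.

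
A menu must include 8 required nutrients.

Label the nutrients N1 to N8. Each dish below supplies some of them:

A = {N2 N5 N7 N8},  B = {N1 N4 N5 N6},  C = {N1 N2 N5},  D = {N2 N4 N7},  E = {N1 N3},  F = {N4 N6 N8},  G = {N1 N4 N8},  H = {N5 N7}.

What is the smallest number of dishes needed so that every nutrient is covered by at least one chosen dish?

3

Take {A, B, E}. Their union is {N1, N2, N3, N4, N5, N6, N7, N8}, which is all 8 nutrients.
Only E contains N3, so E is forced; the remaining 6 nutrients need at least 2 more dishes (each remaining dish adds at most 4) — so at least 3 dishes are needed, and 3 is optimal.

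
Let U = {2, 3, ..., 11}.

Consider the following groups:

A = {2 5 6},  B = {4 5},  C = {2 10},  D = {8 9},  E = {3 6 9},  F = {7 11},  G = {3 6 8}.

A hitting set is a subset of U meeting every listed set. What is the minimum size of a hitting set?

5

Take H = {5, 6, 7, 8, 10}. Each listed group contains at least one of these, so H is a hitting set of size 5.
No choice of 4 elements meets every group, so 5 is the minimum.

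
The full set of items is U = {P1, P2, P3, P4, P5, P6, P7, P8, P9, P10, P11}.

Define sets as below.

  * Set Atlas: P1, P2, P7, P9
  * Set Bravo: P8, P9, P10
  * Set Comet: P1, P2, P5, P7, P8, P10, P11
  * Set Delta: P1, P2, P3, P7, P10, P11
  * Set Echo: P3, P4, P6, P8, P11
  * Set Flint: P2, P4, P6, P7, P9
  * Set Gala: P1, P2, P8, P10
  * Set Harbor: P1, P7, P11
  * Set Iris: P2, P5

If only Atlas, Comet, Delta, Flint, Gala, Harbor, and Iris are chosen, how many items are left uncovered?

0

Union of Atlas, Comet, Delta, Flint, Gala, Harbor, Iris = {P1, P2, P3, P4, P5, P6, P7, P8, P9, P10, P11} — that's every item, so 0 are uncovered.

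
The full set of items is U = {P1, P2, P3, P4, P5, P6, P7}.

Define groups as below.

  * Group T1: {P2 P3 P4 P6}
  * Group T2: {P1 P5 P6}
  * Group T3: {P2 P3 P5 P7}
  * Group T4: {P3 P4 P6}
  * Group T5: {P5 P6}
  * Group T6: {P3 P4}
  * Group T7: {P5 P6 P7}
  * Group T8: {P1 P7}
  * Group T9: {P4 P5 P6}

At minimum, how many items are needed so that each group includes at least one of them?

3

The 3 items {P3, P5, P7} hit every group.
The groups T5, T6, T8 are pairwise disjoint, so any hitting set needs a separate item for each — at least 3. Hence 3 is optimal.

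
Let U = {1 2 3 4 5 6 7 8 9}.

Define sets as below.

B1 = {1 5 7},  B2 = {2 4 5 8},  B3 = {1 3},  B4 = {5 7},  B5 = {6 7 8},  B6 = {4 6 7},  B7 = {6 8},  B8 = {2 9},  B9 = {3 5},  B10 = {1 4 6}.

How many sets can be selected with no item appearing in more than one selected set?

B3, B4, B7, B8 are pairwise disjoint (B3={1,3}; B4={5,7}; B7={6,8}; B8={2,9}).
Every remaining set overlaps one of these, and no 5 of the listed sets are pairwise disjoint, so 4 is the maximum.

4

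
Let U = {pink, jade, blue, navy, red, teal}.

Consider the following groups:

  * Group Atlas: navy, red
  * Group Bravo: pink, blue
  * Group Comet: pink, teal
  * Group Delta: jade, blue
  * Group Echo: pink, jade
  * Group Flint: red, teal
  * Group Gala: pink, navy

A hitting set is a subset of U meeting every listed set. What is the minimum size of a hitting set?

3

Take H = {pink, jade, red}. Each listed group contains at least one of these, so H is a hitting set of size 3.
The groups Atlas, Comet, Delta are pairwise disjoint, so any hitting set needs a separate element for each — at least 3. Hence 3 is optimal.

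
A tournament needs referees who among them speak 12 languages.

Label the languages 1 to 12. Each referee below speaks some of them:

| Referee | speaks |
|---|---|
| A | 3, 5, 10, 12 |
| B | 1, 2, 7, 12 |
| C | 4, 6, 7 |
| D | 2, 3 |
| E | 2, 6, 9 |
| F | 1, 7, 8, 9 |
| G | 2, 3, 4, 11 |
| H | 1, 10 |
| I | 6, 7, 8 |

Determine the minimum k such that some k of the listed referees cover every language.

A and C and F and G together: A ∪ C ∪ F ∪ G = {1, 2, 3, 4, 5, 6, 7, 8, 9, 10, 11, 12} — every language is covered.
No 3 of the 9 referees cover everything (all 84 combinations miss at least one language), so 4 is optimal.

4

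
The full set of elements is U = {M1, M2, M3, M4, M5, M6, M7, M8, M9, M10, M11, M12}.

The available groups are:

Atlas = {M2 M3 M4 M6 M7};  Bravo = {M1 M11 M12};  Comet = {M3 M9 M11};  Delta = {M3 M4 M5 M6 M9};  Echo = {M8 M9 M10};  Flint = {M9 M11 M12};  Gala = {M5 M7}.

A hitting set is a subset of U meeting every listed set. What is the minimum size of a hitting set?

3

The 3 elements {M1, M7, M9} hit every group.
The groups Bravo, Echo, Gala are pairwise disjoint, so any hitting set needs a separate element for each — at least 3. Hence 3 is optimal.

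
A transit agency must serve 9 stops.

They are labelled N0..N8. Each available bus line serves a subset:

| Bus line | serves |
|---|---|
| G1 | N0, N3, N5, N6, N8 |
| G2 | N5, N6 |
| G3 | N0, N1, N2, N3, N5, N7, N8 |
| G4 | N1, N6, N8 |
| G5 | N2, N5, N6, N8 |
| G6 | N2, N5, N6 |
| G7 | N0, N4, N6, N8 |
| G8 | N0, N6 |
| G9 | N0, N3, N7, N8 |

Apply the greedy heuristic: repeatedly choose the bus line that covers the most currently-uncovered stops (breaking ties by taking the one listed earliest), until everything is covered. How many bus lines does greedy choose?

2

Greedy: pick G3 (covers 7 new) → pick G7 (covers 2 new). Total picks: 2.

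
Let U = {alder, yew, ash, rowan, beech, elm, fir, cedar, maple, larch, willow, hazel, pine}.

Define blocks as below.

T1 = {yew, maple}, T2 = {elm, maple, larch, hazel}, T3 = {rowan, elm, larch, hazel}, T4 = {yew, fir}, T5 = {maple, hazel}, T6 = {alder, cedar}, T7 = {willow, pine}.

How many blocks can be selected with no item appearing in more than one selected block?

T2, T4, T6, T7 are pairwise disjoint (T2={elm,maple,larch,hazel}; T4={yew,fir}; T6={alder,cedar}; T7={willow,pine}).
Every remaining block overlaps one of these, and no 5 of the listed blocks are pairwise disjoint, so 4 is the maximum.

4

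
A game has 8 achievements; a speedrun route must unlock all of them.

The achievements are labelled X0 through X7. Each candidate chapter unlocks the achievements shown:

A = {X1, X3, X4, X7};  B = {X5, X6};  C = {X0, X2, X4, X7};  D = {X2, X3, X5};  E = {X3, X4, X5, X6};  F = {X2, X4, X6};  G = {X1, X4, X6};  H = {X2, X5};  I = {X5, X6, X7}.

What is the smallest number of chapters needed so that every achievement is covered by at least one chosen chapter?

A and C and E together: A ∪ C ∪ E = {X0, X1, X2, X3, X4, X5, X6, X7} — every achievement is covered.
Only C contains X0, so C is forced; the remaining 4 achievements need at least 2 more chapters (each remaining chapter adds at most 3) — so at least 3 chapters are needed, and 3 is optimal.

3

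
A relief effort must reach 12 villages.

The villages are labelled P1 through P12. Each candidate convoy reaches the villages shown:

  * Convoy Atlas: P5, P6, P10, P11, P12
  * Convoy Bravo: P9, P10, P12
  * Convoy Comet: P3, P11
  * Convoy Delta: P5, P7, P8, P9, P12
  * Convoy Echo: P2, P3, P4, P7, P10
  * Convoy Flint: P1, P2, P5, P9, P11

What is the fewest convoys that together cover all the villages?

Atlas and Delta and Echo and Flint together: Atlas ∪ Delta ∪ Echo ∪ Flint = {P1, P2, P3, P4, P5, P6, P7, P8, P9, P10, P11, P12} — every village is covered.
No 3 of the 6 convoys cover everything (all 20 combinations miss at least one village), so 4 is optimal.

4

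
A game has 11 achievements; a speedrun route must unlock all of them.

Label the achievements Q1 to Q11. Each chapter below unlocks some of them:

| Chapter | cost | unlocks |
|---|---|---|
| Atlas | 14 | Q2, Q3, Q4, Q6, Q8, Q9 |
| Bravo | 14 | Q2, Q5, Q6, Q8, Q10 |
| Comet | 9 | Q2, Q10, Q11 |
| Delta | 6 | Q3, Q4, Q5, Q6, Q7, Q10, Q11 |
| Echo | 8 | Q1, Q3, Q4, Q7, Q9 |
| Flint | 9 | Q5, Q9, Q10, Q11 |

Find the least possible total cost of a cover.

Bravo, Delta, Echo together cover every achievement (Bravo ∪ Delta ∪ Echo = {Q1, Q2, Q3, Q4, Q5, Q6, Q7, Q8, Q9, Q10, Q11}); total cost 14 + 6 + 8 = 28.
No covering selection has total cost below 28.

28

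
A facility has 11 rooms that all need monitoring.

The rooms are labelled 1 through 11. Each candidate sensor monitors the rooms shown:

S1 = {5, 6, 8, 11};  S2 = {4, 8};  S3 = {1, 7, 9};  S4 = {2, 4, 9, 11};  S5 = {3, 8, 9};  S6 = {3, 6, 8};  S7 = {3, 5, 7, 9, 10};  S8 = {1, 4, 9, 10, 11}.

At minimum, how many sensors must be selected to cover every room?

Take {S3, S4, S6, S7}. Their union is {1, 2, 3, 4, 5, 6, 7, 8, 9, 10, 11}, which is all 11 rooms.
No 3 of the 8 sensors cover everything (all 56 combinations miss at least one room), so 4 is optimal.

4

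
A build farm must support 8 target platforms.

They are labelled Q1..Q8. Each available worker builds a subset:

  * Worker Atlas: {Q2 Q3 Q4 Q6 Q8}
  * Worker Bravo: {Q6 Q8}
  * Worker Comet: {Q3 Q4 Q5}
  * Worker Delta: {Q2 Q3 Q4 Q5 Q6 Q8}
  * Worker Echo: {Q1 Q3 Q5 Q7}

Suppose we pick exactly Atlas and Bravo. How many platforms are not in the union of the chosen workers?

3

Union of Atlas, Bravo = {Q2, Q3, Q4, Q6, Q8}.
Not covered: Q1, Q5, Q7 — 3 platforms.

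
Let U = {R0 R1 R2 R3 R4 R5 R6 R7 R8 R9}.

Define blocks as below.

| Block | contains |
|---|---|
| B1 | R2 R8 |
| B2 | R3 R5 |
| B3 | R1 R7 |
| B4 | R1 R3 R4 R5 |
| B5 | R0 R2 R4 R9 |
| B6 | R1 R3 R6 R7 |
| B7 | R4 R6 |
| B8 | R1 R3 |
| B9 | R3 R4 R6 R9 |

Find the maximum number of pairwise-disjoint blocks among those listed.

B1, B2, B3, B7 are pairwise disjoint (B1={R2,R8}; B2={R3,R5}; B3={R1,R7}; B7={R4,R6}).
Every remaining block overlaps one of these, and no 5 of the listed blocks are pairwise disjoint, so 4 is the maximum.

4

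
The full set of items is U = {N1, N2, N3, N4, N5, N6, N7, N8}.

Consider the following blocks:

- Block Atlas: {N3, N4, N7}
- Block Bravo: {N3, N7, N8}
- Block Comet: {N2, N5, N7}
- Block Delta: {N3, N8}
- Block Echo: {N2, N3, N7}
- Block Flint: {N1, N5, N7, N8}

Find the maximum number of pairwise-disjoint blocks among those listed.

2

Comet, Delta are pairwise disjoint (Comet={N2,N5,N7}; Delta={N3,N8}).
Every remaining block overlaps one of these, and no 3 of the listed blocks are pairwise disjoint, so 2 is the maximum.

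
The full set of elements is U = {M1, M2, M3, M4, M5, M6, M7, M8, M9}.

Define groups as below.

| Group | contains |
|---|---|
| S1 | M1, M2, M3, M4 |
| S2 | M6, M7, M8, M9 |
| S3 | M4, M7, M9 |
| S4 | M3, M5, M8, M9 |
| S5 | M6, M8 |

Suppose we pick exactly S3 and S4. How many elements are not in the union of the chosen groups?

3

Union of S3, S4 = {M3, M4, M5, M7, M8, M9}.
Not covered: M1, M2, M6 — 3 elements.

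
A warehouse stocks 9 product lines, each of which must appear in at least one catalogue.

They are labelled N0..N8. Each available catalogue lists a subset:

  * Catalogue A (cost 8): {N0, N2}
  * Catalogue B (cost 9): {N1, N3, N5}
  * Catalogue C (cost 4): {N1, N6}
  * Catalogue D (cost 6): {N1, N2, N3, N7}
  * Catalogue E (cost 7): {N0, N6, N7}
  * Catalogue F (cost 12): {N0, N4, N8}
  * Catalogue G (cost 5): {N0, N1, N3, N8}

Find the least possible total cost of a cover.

B, C, D, F together cover every product (B ∪ C ∪ D ∪ F = {N0, N1, N2, N3, N4, N5, N6, N7, N8}); total cost 9 + 4 + 6 + 12 = 31.
The greedy pick G, D, C, B, F costs 36; no covering selection beats 31.

31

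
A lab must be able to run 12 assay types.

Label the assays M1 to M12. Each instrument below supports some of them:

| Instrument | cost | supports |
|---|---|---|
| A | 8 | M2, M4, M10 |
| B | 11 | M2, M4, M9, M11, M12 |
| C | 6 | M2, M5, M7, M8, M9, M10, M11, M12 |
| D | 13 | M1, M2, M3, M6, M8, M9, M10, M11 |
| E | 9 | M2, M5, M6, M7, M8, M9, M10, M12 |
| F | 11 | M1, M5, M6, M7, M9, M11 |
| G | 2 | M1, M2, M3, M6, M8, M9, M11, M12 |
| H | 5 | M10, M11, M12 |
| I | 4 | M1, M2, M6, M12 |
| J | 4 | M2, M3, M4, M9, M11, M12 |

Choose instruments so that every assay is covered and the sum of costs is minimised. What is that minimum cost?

12

C, G, J together cover every assay (C ∪ G ∪ J = {M1, M2, M3, M4, M5, M6, M7, M8, M9, M10, M11, M12}); total cost 6 + 2 + 4 = 12.
No covering selection has total cost below 12.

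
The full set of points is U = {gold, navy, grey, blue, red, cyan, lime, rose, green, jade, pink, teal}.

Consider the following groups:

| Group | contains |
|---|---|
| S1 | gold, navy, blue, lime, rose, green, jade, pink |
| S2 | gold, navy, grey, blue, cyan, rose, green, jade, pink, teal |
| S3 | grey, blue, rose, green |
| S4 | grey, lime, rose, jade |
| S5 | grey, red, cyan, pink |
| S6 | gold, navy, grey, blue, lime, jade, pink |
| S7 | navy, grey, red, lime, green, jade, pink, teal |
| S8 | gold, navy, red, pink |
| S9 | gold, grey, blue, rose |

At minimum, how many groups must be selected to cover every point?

2

S2 and S7 cover everything between them: the union {gold, navy, grey, blue, red, cyan, lime, rose, green, jade, pink, teal} is all of U.
No single group has all 12 points (the largest, S2, has 10), so 2 is optimal.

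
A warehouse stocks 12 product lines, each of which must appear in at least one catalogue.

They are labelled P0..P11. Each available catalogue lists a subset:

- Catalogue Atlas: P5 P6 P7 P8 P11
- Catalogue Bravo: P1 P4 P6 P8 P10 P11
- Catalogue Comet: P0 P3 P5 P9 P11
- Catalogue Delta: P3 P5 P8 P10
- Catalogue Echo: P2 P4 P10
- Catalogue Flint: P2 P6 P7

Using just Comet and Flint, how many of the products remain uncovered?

4

Union of Comet, Flint = {P0, P2, P3, P5, P6, P7, P9, P11}.
Not covered: P1, P4, P8, P10 — 4 products.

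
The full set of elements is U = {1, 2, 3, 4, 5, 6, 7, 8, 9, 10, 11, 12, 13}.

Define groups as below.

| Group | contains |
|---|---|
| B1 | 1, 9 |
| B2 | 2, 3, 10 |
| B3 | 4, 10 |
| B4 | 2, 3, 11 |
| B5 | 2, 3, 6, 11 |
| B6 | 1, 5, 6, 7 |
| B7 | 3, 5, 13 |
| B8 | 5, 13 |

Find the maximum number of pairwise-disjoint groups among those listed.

B1, B3, B4, B8 are pairwise disjoint (B1={1,9}; B3={4,10}; B4={2,3,11}; B8={5,13}).
Every remaining group overlaps one of these, and no 5 of the listed groups are pairwise disjoint, so 4 is the maximum.

4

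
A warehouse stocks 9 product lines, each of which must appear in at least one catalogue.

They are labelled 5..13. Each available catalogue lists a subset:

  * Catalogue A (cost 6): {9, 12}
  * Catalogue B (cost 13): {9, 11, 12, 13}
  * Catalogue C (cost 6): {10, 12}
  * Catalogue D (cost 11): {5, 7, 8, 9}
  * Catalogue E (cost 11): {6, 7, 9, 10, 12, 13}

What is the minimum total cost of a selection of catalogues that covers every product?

35

B, D, E together cover every product (B ∪ D ∪ E = {5, 6, 7, 8, 9, 10, 11, 12, 13}); total cost 13 + 11 + 11 = 35.
No covering selection has total cost below 35.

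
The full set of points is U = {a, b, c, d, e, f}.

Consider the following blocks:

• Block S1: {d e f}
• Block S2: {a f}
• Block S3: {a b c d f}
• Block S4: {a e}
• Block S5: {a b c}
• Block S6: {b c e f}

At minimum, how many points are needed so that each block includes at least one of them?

H = {a, f} meets every block (each contains at least one member of H), and |H| = 2.
The blocks S1, S5 are pairwise disjoint, so any hitting set needs a separate point for each — at least 2. Hence 2 is optimal.

2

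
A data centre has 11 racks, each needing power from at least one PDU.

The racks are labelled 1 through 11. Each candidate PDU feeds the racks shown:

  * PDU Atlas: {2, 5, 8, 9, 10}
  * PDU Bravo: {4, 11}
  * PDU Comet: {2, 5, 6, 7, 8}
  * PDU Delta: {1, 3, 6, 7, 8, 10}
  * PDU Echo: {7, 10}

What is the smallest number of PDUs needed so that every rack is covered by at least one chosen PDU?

3

Take {Atlas, Bravo, Delta}. Their union is {1, 2, 3, 4, 5, 6, 7, 8, 9, 10, 11}, which is all 11 racks.
Only Delta contains 1, so Delta is forced; the remaining 5 racks need at least 2 more PDUs (each remaining PDU adds at most 3) — so at least 3 PDUs are needed, and 3 is optimal.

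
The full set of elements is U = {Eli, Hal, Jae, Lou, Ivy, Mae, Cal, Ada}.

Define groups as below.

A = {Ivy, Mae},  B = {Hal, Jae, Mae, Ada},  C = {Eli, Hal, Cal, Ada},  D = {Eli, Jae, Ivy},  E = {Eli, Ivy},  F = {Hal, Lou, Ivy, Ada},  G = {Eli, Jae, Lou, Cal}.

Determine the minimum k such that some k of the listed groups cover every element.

3

B and F and G together: B ∪ F ∪ G = {Eli, Hal, Jae, Lou, Ivy, Mae, Cal, Ada} — every element is covered.
No 2 of the 7 groups cover everything (all 21 combinations miss at least one element), so 3 is optimal.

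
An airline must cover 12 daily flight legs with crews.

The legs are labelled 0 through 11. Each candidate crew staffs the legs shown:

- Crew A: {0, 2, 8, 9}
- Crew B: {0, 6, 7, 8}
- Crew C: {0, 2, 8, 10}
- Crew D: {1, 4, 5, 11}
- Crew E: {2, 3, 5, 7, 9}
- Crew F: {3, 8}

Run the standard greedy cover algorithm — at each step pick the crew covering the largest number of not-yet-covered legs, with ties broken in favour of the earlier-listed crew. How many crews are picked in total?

4

Greedy: pick E (covers 5 new) → pick B (covers 3 new) → pick D (covers 3 new) → pick C (covers 1 new). Total picks: 4.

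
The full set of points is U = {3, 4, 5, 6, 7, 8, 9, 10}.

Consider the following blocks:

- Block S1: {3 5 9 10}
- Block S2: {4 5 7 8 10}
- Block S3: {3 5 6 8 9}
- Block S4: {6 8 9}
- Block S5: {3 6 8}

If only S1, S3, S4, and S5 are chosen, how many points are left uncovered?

2

Union of S1, S3, S4, S5 = {3, 5, 6, 8, 9, 10}.
Not covered: 4, 7 — 2 points.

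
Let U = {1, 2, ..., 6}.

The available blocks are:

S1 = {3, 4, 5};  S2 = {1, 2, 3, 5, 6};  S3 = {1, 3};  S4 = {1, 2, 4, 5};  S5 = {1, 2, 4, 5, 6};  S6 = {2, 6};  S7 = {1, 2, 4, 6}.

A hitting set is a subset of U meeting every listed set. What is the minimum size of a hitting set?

The 2 items {2, 3} hit every block.
The blocks S3, S6 are pairwise disjoint, so any hitting set needs a separate item for each — at least 2. Hence 2 is optimal.

2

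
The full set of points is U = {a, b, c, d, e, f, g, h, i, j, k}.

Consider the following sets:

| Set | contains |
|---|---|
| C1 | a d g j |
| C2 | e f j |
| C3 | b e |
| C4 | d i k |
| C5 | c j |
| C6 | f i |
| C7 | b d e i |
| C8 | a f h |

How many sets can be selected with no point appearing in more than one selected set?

C3, C4, C5, C8 are pairwise disjoint (C3={b,e}; C4={d,i,k}; C5={c,j}; C8={a,f,h}).
Every remaining set overlaps one of these, and no 5 of the listed sets are pairwise disjoint, so 4 is the maximum.

4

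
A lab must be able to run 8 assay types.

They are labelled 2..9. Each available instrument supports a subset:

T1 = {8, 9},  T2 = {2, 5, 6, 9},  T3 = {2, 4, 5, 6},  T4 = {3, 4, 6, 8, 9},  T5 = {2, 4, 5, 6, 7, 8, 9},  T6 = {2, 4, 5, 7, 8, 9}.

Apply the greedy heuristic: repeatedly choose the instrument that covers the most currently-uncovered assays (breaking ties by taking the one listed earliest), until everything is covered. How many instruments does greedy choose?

2

Greedy: pick T5 (covers 7 new) → pick T4 (covers 1 new). Total picks: 2.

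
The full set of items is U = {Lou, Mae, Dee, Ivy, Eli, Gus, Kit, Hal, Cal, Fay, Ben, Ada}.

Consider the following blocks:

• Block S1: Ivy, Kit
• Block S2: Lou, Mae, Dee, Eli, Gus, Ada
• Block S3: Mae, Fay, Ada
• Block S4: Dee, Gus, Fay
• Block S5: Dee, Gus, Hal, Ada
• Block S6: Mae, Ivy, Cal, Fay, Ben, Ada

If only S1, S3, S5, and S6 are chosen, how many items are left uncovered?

Union of S1, S3, S5, S6 = {Mae, Dee, Ivy, Gus, Kit, Hal, Cal, Fay, Ben, Ada}.
Not covered: Lou, Eli — 2 items.

2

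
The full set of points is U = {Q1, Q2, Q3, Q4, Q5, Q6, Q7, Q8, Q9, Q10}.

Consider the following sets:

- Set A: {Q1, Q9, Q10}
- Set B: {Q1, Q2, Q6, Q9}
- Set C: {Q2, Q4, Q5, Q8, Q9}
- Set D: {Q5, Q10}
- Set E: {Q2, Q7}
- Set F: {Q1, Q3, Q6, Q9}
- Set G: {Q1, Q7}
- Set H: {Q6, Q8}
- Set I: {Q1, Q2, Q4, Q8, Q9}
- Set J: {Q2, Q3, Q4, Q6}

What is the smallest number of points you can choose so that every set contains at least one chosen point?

4

T = {Q6, Q7, Q8, Q10} meets every set (each contains at least one member of T), and |T| = 4.
No choice of 3 points meets every set, so 4 is the minimum.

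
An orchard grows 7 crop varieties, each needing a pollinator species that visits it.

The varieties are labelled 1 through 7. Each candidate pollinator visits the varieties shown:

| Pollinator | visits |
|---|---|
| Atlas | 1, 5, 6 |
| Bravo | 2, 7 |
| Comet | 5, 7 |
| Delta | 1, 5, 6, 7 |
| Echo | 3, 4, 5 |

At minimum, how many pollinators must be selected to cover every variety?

3

Atlas and Bravo and Echo together: Atlas ∪ Bravo ∪ Echo = {1, 2, 3, 4, 5, 6, 7} — every variety is covered.
Only Bravo contains 2, so Bravo is forced; the remaining 5 varieties need at least 2 more pollinators (each remaining pollinator adds at most 3) — so at least 3 pollinators are needed, and 3 is optimal.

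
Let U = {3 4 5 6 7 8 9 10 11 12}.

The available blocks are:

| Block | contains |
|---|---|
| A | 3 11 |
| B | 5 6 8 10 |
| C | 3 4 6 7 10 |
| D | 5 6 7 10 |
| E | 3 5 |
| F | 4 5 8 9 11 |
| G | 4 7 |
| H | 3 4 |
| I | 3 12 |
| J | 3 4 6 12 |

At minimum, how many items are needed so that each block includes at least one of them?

3

Take T = {3, 4, 5}. Each listed block contains at least one of these, so T is a hitting set of size 3.
The blocks A, B, G are pairwise disjoint, so any hitting set needs a separate item for each — at least 3. Hence 3 is optimal.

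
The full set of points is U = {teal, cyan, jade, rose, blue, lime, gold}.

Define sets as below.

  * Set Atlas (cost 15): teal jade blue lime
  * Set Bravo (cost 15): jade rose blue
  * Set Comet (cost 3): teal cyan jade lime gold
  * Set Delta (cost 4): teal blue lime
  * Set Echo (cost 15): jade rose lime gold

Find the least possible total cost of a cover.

Bravo, Comet together cover every point (Bravo ∪ Comet = {teal, cyan, jade, rose, blue, lime, gold}); total cost 15 + 3 = 18.
The greedy pick Comet, Delta, Bravo costs 22; no covering selection beats 18.

18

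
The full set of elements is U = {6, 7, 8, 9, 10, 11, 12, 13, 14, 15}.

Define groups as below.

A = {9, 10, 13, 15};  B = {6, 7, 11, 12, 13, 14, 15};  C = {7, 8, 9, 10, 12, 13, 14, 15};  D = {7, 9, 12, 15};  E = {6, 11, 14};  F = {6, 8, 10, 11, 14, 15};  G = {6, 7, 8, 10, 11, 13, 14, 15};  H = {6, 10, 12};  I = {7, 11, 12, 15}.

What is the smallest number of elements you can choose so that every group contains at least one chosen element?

T = {6, 15} meets every group (each contains at least one member of T), and |T| = 2.
The groups A, E are pairwise disjoint, so any hitting set needs a separate element for each — at least 2. Hence 2 is optimal.

2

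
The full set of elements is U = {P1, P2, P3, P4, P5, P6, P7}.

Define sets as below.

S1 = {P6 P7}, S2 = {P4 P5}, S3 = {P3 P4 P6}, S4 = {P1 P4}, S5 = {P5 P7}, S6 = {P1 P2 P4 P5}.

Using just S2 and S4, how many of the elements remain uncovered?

4

Union of S2, S4 = {P1, P4, P5}.
Not covered: P2, P3, P6, P7 — 4 elements.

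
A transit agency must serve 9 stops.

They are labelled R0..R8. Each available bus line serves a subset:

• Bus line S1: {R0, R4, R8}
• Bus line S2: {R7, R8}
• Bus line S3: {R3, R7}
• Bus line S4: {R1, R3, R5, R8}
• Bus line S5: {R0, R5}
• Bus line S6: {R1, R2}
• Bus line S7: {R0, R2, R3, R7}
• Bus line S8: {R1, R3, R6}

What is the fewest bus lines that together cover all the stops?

S1 and S5 and S7 and S8 together: S1 ∪ S5 ∪ S7 ∪ S8 = {R0, R1, R2, R3, R4, R5, R6, R7, R8} — every stop is covered.
No 3 of the 8 bus lines cover everything (all 56 combinations miss at least one stop), so 4 is optimal.

4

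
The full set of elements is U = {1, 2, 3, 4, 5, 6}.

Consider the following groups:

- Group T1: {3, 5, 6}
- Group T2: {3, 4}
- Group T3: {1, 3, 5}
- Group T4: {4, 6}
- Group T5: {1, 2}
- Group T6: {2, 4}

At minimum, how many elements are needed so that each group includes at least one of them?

Take H = {1, 4, 5}. Each listed group contains at least one of these, so H is a hitting set of size 3.
No choice of 2 elements meets every group, so 3 is the minimum.

3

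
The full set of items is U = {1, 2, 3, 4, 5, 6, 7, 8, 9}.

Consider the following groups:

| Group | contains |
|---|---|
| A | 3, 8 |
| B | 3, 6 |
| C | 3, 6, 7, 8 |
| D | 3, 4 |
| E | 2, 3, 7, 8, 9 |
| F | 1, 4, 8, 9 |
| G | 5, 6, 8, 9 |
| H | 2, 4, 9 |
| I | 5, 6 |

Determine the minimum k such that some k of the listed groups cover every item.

Take {E, F, G}. Their union is {1, 2, 3, 4, 5, 6, 7, 8, 9}, which is all 9 items.
Only F contains 1, so F is forced; the remaining 5 items need at least 2 more groups (each remaining group adds at most 3) — so at least 3 groups are needed, and 3 is optimal.

3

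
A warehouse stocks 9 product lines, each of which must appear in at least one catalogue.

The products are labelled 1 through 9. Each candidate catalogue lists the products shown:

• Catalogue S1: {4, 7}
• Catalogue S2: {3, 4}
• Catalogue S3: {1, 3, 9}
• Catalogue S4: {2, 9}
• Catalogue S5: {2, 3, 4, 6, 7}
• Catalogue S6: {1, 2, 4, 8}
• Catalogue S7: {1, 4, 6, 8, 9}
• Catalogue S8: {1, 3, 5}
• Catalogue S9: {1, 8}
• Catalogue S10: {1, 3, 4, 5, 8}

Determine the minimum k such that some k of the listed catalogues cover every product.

3

Take {S5, S7, S10}. Their union is {1, 2, 3, 4, 5, 6, 7, 8, 9}, which is all 9 products.
No 2 of the 10 catalogues cover everything (all 45 combinations miss at least one product), so 3 is optimal.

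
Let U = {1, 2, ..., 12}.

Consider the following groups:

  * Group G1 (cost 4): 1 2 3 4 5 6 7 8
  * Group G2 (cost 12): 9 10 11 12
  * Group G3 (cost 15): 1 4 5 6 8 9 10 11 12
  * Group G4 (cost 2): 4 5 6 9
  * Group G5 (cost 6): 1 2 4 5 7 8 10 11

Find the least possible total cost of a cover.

16

G1, G2 together cover every item (G1 ∪ G2 = {1, 2, 3, 4, 5, 6, 7, 8, 9, 10, 11, 12}); total cost 4 + 12 = 16.
The greedy pick G1, G4, G5, G2 costs 24; no covering selection beats 16.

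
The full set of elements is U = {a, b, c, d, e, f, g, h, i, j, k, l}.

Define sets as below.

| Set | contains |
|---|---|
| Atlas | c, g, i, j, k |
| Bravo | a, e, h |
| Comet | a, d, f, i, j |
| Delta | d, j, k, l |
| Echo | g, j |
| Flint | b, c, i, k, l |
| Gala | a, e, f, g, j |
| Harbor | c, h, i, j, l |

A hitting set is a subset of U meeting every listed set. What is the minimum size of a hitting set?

Take T = {h, j, l}. Each listed set contains at least one of these, so T is a hitting set of size 3.
The sets Bravo, Echo, Flint are pairwise disjoint, so any hitting set needs a separate element for each — at least 3. Hence 3 is optimal.

3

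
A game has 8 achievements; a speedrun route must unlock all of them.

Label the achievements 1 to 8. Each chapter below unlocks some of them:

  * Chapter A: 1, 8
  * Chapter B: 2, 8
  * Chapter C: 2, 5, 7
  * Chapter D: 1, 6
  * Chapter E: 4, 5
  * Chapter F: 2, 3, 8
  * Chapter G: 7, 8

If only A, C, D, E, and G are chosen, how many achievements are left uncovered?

1

Union of A, C, D, E, G = {1, 2, 4, 5, 6, 7, 8}.
Not covered: 3 — 1 achievement.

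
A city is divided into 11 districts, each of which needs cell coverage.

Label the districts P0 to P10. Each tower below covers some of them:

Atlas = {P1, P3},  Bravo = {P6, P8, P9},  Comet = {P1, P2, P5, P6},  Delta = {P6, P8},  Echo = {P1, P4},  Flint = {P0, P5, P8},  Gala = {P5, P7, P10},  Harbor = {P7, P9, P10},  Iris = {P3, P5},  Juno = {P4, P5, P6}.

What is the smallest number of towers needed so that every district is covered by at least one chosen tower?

5

Take {Comet, Flint, Harbor, Iris, Juno}. Their union is {P0, P1, P2, P3, P4, P5, P6, P7, P8, P9, P10}, which is all 11 districts.
No 4 of the 10 towers cover everything (all 210 combinations miss at least one district), so 5 is optimal.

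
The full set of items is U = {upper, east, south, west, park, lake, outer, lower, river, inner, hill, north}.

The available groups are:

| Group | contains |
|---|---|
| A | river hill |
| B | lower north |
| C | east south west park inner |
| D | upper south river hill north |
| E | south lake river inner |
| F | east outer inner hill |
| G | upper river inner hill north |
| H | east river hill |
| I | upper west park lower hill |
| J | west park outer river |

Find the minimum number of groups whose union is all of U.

4

E, F, G, and I cover everything between them: the union {upper, east, south, west, park, lake, outer, lower, river, inner, hill, north} is all of U.
No 3 of the 10 groups cover everything (all 120 combinations miss at least one item), so 4 is optimal.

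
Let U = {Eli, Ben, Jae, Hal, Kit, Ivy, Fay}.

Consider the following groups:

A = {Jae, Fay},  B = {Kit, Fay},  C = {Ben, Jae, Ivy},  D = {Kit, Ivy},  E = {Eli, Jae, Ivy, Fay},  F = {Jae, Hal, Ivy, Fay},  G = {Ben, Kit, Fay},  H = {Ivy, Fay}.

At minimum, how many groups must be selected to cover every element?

E and F and G together: E ∪ F ∪ G = {Eli, Ben, Jae, Hal, Kit, Ivy, Fay} — every element is covered.
Only E contains Eli, so E is forced; the remaining 3 elements need at least 2 more groups (each remaining group adds at most 2) — so at least 3 groups are needed, and 3 is optimal.

3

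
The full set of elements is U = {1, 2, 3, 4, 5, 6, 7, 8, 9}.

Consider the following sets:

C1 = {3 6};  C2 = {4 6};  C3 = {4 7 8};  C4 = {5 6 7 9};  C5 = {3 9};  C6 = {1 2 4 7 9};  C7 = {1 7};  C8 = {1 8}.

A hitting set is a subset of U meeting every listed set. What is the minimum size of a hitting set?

4

The 4 elements {1, 6, 7, 9} hit every set.
No choice of 3 elements meets every set, so 4 is the minimum.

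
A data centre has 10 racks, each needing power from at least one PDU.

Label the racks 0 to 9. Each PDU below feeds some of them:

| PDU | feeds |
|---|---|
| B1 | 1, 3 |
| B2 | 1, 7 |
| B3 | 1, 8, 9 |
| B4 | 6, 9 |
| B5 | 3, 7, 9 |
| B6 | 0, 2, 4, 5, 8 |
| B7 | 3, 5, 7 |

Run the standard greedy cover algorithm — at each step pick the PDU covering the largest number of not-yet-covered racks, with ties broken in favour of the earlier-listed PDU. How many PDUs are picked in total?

Greedy: pick B6 (covers 5 new) → pick B5 (covers 3 new) → pick B1 (covers 1 new) → pick B4 (covers 1 new). Total picks: 4.

4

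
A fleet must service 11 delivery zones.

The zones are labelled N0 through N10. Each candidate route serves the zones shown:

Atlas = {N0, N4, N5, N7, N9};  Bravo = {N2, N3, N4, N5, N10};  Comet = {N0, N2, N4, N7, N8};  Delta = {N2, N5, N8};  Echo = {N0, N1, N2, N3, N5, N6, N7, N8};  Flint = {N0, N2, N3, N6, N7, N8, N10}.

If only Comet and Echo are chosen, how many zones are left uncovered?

2

Union of Comet, Echo = {N0, N1, N2, N3, N4, N5, N6, N7, N8}.
Not covered: N9, N10 — 2 zones.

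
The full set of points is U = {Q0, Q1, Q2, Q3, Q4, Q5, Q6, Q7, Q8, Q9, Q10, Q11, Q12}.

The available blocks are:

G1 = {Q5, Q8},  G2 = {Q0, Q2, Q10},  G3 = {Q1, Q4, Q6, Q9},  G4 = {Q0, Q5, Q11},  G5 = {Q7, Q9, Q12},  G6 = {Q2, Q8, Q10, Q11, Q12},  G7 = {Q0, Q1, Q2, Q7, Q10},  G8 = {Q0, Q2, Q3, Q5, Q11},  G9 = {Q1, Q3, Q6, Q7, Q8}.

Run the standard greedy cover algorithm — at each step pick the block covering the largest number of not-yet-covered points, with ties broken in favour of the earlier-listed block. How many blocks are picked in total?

4

Greedy: pick G6 (covers 5 new) → pick G3 (covers 4 new) → pick G8 (covers 3 new) → pick G5 (covers 1 new). Total picks: 4.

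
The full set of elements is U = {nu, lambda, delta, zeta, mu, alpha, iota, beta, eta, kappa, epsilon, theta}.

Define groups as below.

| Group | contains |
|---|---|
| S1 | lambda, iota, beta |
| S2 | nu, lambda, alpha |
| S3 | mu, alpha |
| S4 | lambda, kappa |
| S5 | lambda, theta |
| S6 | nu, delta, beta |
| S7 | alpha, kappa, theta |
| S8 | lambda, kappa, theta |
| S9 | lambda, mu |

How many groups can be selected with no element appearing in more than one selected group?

S3, S4, S6 are pairwise disjoint (S3={mu,alpha}; S4={lambda,kappa}; S6={nu,delta,beta}).
Every remaining group overlaps one of these, and no 4 of the listed groups are pairwise disjoint, so 3 is the maximum.

3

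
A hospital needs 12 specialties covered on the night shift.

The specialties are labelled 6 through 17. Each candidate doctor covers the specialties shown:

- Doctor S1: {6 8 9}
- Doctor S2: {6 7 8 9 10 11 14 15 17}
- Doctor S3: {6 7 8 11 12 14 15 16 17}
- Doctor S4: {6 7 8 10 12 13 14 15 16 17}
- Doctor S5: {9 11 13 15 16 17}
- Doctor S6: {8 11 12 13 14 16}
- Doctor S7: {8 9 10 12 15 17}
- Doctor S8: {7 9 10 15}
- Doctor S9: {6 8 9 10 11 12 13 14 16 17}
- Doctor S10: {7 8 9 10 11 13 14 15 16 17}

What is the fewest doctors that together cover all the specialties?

Take {S2, S9}. Their union is {6, 7, 8, 9, 10, 11, 12, 13, 14, 15, 16, 17}, which is all 12 specialties.
No single doctor has all 12 specialties (the largest, S4, has 10), so 2 is optimal.

2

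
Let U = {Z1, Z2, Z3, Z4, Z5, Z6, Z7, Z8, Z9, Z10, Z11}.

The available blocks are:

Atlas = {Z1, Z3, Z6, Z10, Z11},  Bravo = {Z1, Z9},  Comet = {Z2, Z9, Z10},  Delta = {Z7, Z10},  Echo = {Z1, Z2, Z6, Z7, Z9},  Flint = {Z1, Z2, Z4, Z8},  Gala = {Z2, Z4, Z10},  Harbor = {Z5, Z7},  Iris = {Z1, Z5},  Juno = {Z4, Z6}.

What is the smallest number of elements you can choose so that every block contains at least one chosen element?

4

The 4 elements {Z1, Z4, Z7, Z9} hit every block.
No choice of 3 elements meets every block, so 4 is the minimum.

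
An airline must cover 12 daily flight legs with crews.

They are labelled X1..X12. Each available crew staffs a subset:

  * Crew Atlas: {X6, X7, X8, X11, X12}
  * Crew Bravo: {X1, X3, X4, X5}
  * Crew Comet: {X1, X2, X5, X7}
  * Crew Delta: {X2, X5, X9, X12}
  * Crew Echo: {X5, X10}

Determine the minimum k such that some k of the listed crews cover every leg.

4

Atlas and Bravo and Delta and Echo together: Atlas ∪ Bravo ∪ Delta ∪ Echo = {X1, X2, X3, X4, X5, X6, X7, X8, X9, X10, X11, X12} — every leg is covered.
No 3 of the 5 crews cover everything (all 10 combinations miss at least one leg), so 4 is optimal.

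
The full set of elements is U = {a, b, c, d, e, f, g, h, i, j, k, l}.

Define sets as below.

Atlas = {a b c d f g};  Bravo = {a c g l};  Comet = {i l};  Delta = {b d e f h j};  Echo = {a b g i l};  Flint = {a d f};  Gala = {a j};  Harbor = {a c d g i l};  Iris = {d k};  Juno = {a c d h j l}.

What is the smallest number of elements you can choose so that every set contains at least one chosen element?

T = {a, d, l} meets every set (each contains at least one member of T), and |T| = 3.
The sets Comet, Gala, Iris are pairwise disjoint, so any hitting set needs a separate element for each — at least 3. Hence 3 is optimal.

3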